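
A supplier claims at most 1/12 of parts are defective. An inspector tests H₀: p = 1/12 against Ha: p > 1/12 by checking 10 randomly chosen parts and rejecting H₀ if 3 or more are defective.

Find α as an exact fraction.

229526089/5159780352

Under H₀, S ~ Binomial(10, 1/12); the Type I error rate is P(S ≥ 3).
Computing the lower-tail complement: 1 − 4930254263/5159780352 = 229526089/5159780352.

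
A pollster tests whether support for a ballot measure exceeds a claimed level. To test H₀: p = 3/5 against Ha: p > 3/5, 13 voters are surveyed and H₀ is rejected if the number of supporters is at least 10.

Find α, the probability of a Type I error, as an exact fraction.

Under H₀, K ~ Binomial(13, 3/5), and α = P(K ≥ 10).
Summing C(13,j)(3/5)^j(2/5)^{13−j} for j = 10,…,13 gives 41157153/244140625.

41157153/244140625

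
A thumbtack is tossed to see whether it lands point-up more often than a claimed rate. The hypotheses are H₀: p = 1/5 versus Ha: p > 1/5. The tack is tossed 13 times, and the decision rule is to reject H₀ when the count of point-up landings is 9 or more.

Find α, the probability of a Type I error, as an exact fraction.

Under H₀, X ~ Binomial(13, 1/5), and α = P(X ≥ 9).
P(X ≥ 9) = Σ_{j=9}^{13} C(13,j)·(1/5)^j·(4/5)^{13-j} = 40529/244140625.

40529/244140625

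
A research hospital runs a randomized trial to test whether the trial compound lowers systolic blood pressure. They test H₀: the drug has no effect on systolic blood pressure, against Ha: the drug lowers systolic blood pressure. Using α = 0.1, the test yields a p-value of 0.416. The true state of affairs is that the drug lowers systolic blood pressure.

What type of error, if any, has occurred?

Type II error

Since p = 0.416 ≥ α = 0.1, H₀ is not rejected.
H₀ is false (actually the drug lowers systolic blood pressure).
Failing to reject a false H₀ is a Type II error.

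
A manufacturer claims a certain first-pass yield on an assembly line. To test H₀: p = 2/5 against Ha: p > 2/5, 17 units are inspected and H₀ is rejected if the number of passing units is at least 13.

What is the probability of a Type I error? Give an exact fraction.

384729088/152587890625

Under H₀, X ~ Binomial(17, 2/5), and α = P(X ≥ 13).
P(X ≥ 13) = Σ_{j=13}^{17} C(17,j)·(2/5)^j·(3/5)^{17-j} = 384729088/152587890625.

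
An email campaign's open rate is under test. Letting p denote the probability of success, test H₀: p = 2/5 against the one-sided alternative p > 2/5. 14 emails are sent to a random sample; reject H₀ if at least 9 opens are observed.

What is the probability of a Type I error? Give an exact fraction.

355950592/6103515625

Under H₀, K ~ Binomial(14, 2/5), and α = P(K ≥ 9).
Adding the binomial terms for j = 9 through 14 with p = 2/5 yields 355950592/6103515625.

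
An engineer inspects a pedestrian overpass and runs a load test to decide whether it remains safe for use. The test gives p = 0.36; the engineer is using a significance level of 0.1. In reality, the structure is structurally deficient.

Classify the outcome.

The conventional null hypothesis is that the structure meets the required load capacity (safe).
Since p = 0.36 ≥ α = 0.1, H₀ is not rejected.
H₀ is false (actually the structure is structurally deficient).
Failing to reject a false H₀ is a Type II error.

Type II error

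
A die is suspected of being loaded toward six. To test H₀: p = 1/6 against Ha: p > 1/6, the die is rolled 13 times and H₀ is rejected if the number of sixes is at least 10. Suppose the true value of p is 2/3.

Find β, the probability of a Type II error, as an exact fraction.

1080275/1594323

Under the alternative p = 2/3, S ~ Binomial(13, 2/3); β is the probability the test does not reject, P(S < 10).
Equivalently, β = 1 − P(S ≥ 10) = 1080275/1594323.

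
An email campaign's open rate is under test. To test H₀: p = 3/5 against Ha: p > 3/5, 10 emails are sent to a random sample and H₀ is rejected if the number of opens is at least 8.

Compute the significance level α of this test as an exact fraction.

1633689/9765625

α = P(reject H₀ | H₀ true) = P(Y ≥ 8 | p = 3/5), with Y ~ Binomial(10, 3/5).
Summing C(10,j)(3/5)^j(2/5)^{10−j} for j = 8,…,10 gives 1633689/9765625.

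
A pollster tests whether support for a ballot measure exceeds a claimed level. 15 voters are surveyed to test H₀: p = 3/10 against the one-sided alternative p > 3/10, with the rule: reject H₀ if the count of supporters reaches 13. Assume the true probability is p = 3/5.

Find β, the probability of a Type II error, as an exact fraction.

A Type II error is failing to reject when Ha holds: with p = 3/5, β = P(Y ≤ 12).
Equivalently, β = 1 − P(Y ≥ 13) = 29690124488/30517578125.

29690124488/30517578125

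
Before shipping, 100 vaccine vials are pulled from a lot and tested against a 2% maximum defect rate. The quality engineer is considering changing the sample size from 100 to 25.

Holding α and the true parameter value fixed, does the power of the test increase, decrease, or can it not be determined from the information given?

It decreases.

With less data the test statistic is noisier; under Ha, more outcomes land inside the acceptance region.
Since power = 1 − β and β increases, power decreases.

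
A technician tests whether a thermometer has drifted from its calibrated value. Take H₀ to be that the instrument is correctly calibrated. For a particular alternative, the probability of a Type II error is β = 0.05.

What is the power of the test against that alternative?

Power = 1 − β = 1 − 0.05 = 0.95.

0.95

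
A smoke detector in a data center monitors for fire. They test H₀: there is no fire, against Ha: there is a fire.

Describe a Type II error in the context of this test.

A Type II error would mean concluding that there is no fire (or at least failing to establish that there is a fire) when in fact there is a fire.

A Type II error is failing to reject H₀ when H₀ is false.
Here that means remaining silent when actually there is a fire.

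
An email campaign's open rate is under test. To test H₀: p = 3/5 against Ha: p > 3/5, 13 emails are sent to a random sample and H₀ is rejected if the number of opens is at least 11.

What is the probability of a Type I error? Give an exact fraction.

70681653/1220703125

Under H₀, K ~ Binomial(13, 3/5), and α = P(K ≥ 11).
Adding the binomial terms for j = 11 through 13 with p = 3/5 yields 70681653/1220703125.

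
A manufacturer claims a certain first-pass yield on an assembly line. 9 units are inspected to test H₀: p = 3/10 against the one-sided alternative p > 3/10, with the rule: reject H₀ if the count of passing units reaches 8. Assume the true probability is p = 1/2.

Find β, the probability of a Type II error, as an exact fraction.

251/256

β = P(fail to reject H₀ | Ha true) = P(S ≤ 7 | p = 1/2), S ~ Binomial(9, 1/2).
Summing C(9,j)·(1/2)^j·(1/2)^{9-j} for j = 0..7 gives 251/256.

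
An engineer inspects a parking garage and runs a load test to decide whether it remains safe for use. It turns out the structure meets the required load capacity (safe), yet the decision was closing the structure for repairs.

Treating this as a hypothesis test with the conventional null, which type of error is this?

Type I error

The null hypothesis here is that the structure meets the required load capacity (safe).
'Closing the structure for repairs' corresponds to rejecting H₀.
H₀ was rejected but H₀ is true — a Type I error (false positive).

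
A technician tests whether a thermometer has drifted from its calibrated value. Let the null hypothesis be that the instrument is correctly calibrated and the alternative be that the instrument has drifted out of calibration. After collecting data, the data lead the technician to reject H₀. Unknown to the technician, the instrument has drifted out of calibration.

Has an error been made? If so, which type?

The test rejected a false H₀ — the decision matches the true state.

No error — this is a correct decision.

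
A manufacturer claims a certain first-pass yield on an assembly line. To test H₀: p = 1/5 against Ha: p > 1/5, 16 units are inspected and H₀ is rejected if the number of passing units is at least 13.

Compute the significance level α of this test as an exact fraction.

α = P(reject H₀ | H₀ true) = P(K ≥ 13 | p = 1/5), with K ~ Binomial(16, 1/5).
Adding the binomial terms for j = 13 through 16 with p = 1/5 yields 1513/6103515625.

1513/6103515625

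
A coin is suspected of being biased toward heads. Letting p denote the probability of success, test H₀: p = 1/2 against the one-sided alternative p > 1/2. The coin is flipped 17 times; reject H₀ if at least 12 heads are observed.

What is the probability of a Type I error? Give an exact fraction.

The Type I error probability is α = P(Y ≥ 12) computed under H₀, where Y ~ Binomial(17, 1/2).
P(Y ≥ 12) = [C(17,12) + C(17,13) + C(17,14) + C(17,15) + C(17,16) + C(17,17)] / 2^17 = (6188 + 2380 + 680 + 136 + 17 + 1) / 131072 = 9402/131072 = 4701/65536.

4701/65536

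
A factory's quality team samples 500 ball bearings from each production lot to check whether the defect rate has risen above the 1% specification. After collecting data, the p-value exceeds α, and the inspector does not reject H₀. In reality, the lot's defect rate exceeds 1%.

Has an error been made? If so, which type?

The conventional null hypothesis here is that the lot's defect rate is 1% (within specification).
H₀ was not rejected, but H₀ is actually false.
Failing to reject a false null hypothesis is a Type II error (false negative).

Type II error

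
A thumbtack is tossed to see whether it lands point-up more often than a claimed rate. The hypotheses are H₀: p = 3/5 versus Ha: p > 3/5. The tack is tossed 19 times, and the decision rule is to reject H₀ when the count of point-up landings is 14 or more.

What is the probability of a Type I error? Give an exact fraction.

Under H₀, S ~ Binomial(19, 3/5), and α = P(S ≥ 14).
P(S ≥ 14) = Σ_{j=14}^{19} C(19,j)·(3/5)^j·(2/5)^{19-j} = 3107499742269/19073486328125.

3107499742269/19073486328125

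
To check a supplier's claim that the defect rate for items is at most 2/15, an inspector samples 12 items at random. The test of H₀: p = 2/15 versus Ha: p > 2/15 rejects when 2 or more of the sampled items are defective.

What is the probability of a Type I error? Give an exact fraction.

The significance level is the probability, assuming p = 2/15, of seeing 2 or more defectives in 12 draws.
Via the complement, α = 1 − Σ_{j=0}^{1} C(12,j)(2/15)^j(13/15)^{12-j} = 63436403311256/129746337890625.

63436403311256/129746337890625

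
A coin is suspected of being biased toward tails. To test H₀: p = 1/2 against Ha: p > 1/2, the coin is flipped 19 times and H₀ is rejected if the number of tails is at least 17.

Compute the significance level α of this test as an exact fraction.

191/524288

Under H₀, Y ~ Binomial(19, 1/2), and α = P(Y ≥ 17).
Summing the upper tail: (171 + 19 + 1) / 2^19 = 191/524288.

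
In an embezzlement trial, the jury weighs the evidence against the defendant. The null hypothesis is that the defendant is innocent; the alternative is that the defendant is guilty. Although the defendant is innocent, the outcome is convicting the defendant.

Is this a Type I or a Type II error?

Type I error

'Convicting the defendant' corresponds to rejecting H₀.
H₀ was rejected but H₀ is true — a Type I error (false positive).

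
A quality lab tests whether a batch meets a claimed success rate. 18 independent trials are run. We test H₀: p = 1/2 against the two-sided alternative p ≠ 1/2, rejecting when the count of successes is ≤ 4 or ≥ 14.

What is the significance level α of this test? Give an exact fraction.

253/8192

Under H₀, X ~ Binomial(18, 1/2); α is the probability of landing in either tail, P(X ≤ 4) + P(X ≥ 14).
The two tails are symmetric, so α = 2·(1 + 18 + 153 + 816 + 3060)/2^18 = 8096/262144 = 253/8192.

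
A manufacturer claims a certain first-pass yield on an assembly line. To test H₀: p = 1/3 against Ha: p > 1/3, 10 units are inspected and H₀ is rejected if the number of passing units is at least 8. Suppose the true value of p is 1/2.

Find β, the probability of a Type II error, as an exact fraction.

β = P(fail to reject H₀ | Ha true) = P(S ≤ 7 | p = 1/2), S ~ Binomial(10, 1/2).
Equivalently, β = 1 − P(S ≥ 8) = 121/128.

121/128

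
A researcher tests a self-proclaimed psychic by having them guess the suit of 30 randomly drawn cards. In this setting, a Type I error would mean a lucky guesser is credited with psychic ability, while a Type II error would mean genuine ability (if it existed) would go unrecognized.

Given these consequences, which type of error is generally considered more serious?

Type I error

The Type I consequence (a lucky guesser is credited with psychic ability) is more severe than the Type II consequence (genuine ability (if it existed) would go unrecognized).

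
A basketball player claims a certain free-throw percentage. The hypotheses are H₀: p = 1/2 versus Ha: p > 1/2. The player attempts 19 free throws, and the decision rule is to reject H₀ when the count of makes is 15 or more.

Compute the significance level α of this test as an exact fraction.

Under H₀, Y ~ Binomial(19, 1/2), and α = P(Y ≥ 15).
P(Y ≥ 15) = [C(19,15) + C(19,16) + C(19,17) + C(19,18) + C(19,19)] / 2^19 = (3876 + 969 + 171 + 19 + 1) / 524288 = 5036/524288 = 1259/131072.

1259/131072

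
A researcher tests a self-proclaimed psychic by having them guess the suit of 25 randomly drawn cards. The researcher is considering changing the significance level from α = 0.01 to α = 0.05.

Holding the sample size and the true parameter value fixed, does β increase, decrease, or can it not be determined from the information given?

Relaxing α lowers the evidence threshold; under Ha, outcomes that previously fell short now trigger rejection.

It decreases.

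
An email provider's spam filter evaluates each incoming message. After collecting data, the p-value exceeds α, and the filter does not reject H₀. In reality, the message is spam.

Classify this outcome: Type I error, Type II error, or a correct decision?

The conventional null hypothesis here is that the message is legitimate (not spam).
H₀ was not rejected, but H₀ is actually false.
Failing to reject a false null hypothesis is a Type II error (false negative).

Type II error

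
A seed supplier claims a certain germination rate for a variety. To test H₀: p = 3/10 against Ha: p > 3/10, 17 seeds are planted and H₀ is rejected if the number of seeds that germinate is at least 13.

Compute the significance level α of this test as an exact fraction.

α = P(reject H₀ | H₀ true) = P(K ≥ 13 | p = 3/10), with K ~ Binomial(17, 3/10).
Adding the binomial terms for j = 13 through 17 with p = 3/10 yields 1032701997051/10000000000000000.

1032701997051/10000000000000000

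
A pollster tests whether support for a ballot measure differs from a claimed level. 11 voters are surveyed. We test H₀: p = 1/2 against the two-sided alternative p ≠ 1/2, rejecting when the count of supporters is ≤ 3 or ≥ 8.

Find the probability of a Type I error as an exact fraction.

The significance level is the null-hypothesis probability of the rejection region {≤3} ∪ {≥8}.
By symmetry, α = 2·P(K ≤ 3) = 2·(1 + 11 + 55 + 165)/2048 = 464/2048 = 29/128.

29/128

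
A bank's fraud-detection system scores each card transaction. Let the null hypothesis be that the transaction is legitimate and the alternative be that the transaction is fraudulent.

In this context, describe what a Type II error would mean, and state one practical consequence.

A Type II error is failing to reject H₀ when H₀ is false.
Here that means approving the transaction when actually the transaction is fraudulent.

A Type II error would mean concluding that the transaction is legitimate (or at least failing to establish that the transaction is fraudulent) when in fact the transaction is fraudulent. Consequence: a fraudulent charge goes through and the bank absorbs the loss.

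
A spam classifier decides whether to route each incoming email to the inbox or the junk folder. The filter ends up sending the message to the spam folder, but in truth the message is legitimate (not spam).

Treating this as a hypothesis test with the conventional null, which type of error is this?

The null hypothesis here is that the message is legitimate (not spam).
'Sending the message to the spam folder' corresponds to rejecting H₀.
H₀ was rejected but H₀ is true — a Type I error (false positive).

Type I error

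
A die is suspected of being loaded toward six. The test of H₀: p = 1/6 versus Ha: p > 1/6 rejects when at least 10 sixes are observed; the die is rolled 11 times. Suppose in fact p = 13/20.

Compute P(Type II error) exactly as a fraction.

19239273573359/20480000000000

Under the alternative p = 13/20, X ~ Binomial(11, 13/20); β is the probability the test does not reject, P(X < 10).
Adding the binomial probabilities P(X=0)+…+P(X=9) at p = 13/20 gives 19239273573359/20480000000000.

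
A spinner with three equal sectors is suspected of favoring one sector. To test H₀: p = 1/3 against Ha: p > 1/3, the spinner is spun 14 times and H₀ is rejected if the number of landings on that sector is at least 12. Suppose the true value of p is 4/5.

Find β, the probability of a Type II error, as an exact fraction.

A Type II error is failing to reject when Ha holds: with p = 4/5, β = P(S ≤ 11).
Equivalently, β = 1 − P(S ≥ 12) = 3368829417/6103515625.

3368829417/6103515625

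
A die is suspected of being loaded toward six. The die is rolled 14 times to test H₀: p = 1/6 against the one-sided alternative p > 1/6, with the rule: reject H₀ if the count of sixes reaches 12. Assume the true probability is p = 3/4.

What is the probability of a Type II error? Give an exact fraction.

β = P(fail to reject H₀ | Ha true) = P(Y ≤ 11 | p = 3/4), Y ~ Binomial(14, 3/4).
Summing C(14,j)·(3/4)^j·(1/4)^{14-j} for j = 0..11 gives 96485417/134217728.

96485417/134217728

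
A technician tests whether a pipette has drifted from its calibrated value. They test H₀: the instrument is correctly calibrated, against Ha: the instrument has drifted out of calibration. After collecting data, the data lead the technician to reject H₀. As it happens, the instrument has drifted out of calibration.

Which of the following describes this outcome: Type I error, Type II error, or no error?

No error — this is a correct decision.

The test rejected a false H₀ — the decision matches the true state.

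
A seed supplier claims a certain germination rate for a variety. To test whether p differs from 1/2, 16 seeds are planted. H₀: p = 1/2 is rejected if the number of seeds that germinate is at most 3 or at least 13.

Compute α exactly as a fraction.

697/32768

Under H₀, X ~ Binomial(16, 1/2); α is the probability of landing in either tail, P(X ≤ 3) + P(X ≥ 13).
Each tail has probability (1 + 16 + 120 + 560)/65536; doubling gives α = 1394/65536 = 697/32768.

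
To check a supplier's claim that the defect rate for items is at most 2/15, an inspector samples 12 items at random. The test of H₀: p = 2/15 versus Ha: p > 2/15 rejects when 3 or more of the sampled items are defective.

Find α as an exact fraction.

5408352292624/25949267578125

The significance level is the probability, assuming p = 2/15, of seeing 3 or more defectives in 12 draws.
Computing the lower-tail complement: 1 − 20540915285501/25949267578125 = 5408352292624/25949267578125.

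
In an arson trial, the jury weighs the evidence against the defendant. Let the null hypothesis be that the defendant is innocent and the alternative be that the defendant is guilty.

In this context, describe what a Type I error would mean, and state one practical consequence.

A Type I error is rejecting H₀ when H₀ is true.
Here that means convicting the defendant when actually the defendant is innocent.

A Type I error would mean concluding that the defendant is guilty when in fact the defendant is innocent. Consequence: an innocent person is convicted and punished.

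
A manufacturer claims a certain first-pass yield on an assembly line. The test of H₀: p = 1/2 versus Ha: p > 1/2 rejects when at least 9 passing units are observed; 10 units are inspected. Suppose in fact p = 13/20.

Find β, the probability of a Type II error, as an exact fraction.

Under the alternative p = 13/20, K ~ Binomial(10, 13/20); β is the probability the test does not reject, P(K < 9).
Equivalently, β = 1 − P(K ≥ 9) = 9359826552041/10240000000000.

9359826552041/10240000000000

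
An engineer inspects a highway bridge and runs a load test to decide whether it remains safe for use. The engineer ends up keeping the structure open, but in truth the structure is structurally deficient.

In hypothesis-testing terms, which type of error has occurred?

Type II error

The null hypothesis here is that the structure meets the required load capacity (safe).
'Keeping the structure open' corresponds to failing to reject H₀.
H₀ was not rejected but H₀ is false — a Type II error (false negative).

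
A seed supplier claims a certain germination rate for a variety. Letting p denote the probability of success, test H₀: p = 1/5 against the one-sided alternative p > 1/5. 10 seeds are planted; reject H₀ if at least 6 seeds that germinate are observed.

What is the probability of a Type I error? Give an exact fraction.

62201/9765625

The Type I error probability is α = P(K ≥ 6) computed under H₀, where K ~ Binomial(10, 1/5).
P(K ≥ 6) = Σ_{j=6}^{10} C(10,j)·(1/5)^j·(4/5)^{10-j} = 62201/9765625.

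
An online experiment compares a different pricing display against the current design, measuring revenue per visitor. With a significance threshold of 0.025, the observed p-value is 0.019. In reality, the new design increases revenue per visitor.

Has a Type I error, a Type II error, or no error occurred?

No error (correct decision).

The conventional null hypothesis is that the new design has no effect on revenue per visitor.
Since p = 0.019 < α = 0.025, H₀ is rejected.
H₀ is false (actually the new design increases revenue per visitor).
The decision matches the true state — no error.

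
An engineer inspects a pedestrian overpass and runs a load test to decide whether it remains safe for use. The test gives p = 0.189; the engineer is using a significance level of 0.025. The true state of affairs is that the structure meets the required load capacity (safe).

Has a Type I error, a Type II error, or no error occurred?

The conventional null hypothesis is that the structure meets the required load capacity (safe).
Since p = 0.189 ≥ α = 0.025, H₀ is not rejected.
H₀ is true (actually the structure meets the required load capacity (safe)).
The decision matches the true state — no error.

No error — this is a correct decision.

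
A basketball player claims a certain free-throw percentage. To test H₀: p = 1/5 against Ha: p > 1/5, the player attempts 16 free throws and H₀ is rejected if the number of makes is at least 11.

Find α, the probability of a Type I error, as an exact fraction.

4976577/152587890625

Under H₀, K ~ Binomial(16, 1/5), and α = P(K ≥ 11).
Summing C(16,j)(1/5)^j(4/5)^{16−j} for j = 11,…,16 gives 4976577/152587890625.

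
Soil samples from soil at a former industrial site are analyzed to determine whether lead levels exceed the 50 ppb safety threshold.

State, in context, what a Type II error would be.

With the conventional null hypothesis that the lead concentration is at or below 50 ppb (safe):
A Type II error is failing to reject H₀ when H₀ is false.
Here that means certifying the site as safe when actually the lead concentration exceeds 50 ppb.

A Type II error would mean concluding that the lead concentration is at or below 50 ppb (safe) (or at least failing to establish that the lead concentration exceeds 50 ppb) when in fact the lead concentration exceeds 50 ppb.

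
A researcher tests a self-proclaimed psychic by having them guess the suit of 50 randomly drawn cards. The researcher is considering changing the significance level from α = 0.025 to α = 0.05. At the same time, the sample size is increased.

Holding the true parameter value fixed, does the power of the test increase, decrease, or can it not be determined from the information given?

It increases.

With a larger α the critical value moves toward the center, so more of the Ha sampling distribution lies in the rejection region. Increasing n separates the H₀ and Ha sampling distributions, so under Ha fewer outcomes land in the acceptance region. Both changes push β in the same direction.
Since power = 1 − β and β decreases, power increases.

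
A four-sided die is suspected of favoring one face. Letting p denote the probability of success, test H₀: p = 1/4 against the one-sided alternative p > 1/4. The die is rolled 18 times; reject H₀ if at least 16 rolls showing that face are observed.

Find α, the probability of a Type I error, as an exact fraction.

179/8589934592

α = P(reject H₀ | H₀ true) = P(Y ≥ 16 | p = 1/4), with Y ~ Binomial(18, 1/4).
Adding the binomial terms for j = 16 through 18 with p = 1/4 yields 179/8589934592.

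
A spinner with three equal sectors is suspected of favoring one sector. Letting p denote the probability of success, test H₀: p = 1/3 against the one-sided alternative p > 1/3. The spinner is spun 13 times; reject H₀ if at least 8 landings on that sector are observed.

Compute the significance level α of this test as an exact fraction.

Under H₀, Y ~ Binomial(13, 1/3), and α = P(Y ≥ 8).
Summing C(13,j)(1/3)^j(2/3)^{13−j} for j = 8,…,13 gives 6139/177147.

6139/177147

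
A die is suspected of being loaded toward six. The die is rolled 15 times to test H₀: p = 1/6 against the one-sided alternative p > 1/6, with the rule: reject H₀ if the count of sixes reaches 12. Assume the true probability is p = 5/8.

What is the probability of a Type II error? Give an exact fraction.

A Type II error is failing to reject when Ha holds: with p = 5/8, β = P(K ≤ 11).
Adding the binomial probabilities P(K=0)+…+P(K=11) at p = 5/8 gives 7681591069083/8796093022208.

7681591069083/8796093022208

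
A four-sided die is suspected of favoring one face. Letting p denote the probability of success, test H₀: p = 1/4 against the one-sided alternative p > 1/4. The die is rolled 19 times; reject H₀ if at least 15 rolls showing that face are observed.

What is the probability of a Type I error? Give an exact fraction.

85429/68719476736

Under H₀, S ~ Binomial(19, 1/4), and α = P(S ≥ 15).
Summing C(19,j)(1/4)^j(3/4)^{19−j} for j = 15,…,19 gives 85429/68719476736.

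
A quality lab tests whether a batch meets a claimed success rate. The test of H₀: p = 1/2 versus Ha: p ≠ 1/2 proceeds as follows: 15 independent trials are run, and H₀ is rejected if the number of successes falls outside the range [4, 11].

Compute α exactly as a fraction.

9/256

Under H₀, Y ~ Binomial(15, 1/2); α is the probability of landing in either tail, P(Y ≤ 3) + P(Y ≥ 12).
The two tails are symmetric, so α = 2·(1 + 15 + 105 + 455)/2^15 = 1152/32768 = 9/256.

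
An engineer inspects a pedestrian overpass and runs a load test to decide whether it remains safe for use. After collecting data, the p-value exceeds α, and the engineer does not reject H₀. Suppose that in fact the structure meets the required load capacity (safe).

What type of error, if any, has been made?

Neither — the decision is correct.

The conventional null hypothesis here is that the structure meets the required load capacity (safe).
The test retained a true H₀ — the decision matches the true state.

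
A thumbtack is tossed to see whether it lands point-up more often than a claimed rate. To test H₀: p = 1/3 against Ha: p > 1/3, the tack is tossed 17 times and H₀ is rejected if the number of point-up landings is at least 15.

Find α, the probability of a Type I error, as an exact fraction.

The Type I error probability is α = P(X ≥ 15) computed under H₀, where X ~ Binomial(17, 1/3).
Adding the binomial terms for j = 15 through 17 with p = 1/3 yields 193/43046721.

193/43046721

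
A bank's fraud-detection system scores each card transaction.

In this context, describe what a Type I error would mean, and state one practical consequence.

A Type I error would mean concluding that the transaction is fraudulent when in fact the transaction is legitimate. Consequence: a legitimate purchase is declined and the customer's card is frozen.

With the conventional null hypothesis that the transaction is legitimate:
A Type I error is rejecting H₀ when H₀ is true.
Here that means blocking the transaction and freezing the card when actually the transaction is legitimate.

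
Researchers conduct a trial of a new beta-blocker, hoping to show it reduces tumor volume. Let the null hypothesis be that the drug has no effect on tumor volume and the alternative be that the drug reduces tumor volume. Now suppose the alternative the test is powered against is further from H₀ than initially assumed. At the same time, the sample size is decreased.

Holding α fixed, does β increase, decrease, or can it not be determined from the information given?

The first change alone would make β decrease; the second alone would make β increase. Which effect dominates depends on the magnitudes, which are not given.

Cannot be determined from the information given.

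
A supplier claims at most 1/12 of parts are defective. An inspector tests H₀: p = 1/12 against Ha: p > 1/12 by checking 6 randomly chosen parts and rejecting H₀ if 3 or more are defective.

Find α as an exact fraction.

The significance level is the probability, assuming p = 1/12, of seeing 3 or more defectives in 6 draws.
Computing the lower-tail complement: 1 − 1478741/1492992 = 14251/1492992.

14251/1492992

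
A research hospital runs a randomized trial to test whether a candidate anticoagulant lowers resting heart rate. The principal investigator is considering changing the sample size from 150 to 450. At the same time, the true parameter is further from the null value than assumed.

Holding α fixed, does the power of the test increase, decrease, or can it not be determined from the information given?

It increases.

More data shrinks sampling variability; the test statistic under Ha concentrates further from the null value, making rejection more likely. The further the true parameter sits from the null value, the more of the Ha sampling distribution falls in the rejection region. Both changes push β in the same direction.
Since power = 1 − β and β decreases, power increases.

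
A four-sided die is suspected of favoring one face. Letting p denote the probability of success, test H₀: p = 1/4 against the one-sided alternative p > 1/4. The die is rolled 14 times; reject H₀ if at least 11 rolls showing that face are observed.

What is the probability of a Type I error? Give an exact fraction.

The Type I error probability is α = P(X ≥ 11) computed under H₀, where X ~ Binomial(14, 1/4).
Adding the binomial terms for j = 11 through 14 with p = 1/4 yields 5345/134217728.

5345/134217728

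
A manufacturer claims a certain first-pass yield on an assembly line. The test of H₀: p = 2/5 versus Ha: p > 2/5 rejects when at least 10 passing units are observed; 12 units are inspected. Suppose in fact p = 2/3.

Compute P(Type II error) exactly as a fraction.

β = P(fail to reject H₀ | Ha true) = P(S ≤ 9 | p = 2/3), S ~ Binomial(12, 2/3).
Adding the binomial probabilities P(S=0)+…+P(S=9) at p = 2/3 gives 435185/531441.

435185/531441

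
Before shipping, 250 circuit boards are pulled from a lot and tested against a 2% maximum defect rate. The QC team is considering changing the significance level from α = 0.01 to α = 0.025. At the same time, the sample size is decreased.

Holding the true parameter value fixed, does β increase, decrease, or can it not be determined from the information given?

Cannot be determined from the information given.

The first change alone would make β decrease; the second alone would make β increase. Which effect dominates depends on the magnitudes, which are not given.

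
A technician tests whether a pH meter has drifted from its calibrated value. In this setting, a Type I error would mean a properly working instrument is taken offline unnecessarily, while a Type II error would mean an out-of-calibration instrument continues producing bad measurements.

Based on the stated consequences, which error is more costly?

The Type II consequence (an out-of-calibration instrument continues producing bad measurements) is more severe than the Type I consequence (a properly working instrument is taken offline unnecessarily).

Type II error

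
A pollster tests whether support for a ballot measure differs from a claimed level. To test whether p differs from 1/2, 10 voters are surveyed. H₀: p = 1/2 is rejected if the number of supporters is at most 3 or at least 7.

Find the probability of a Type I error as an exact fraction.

11/32

Under H₀, X ~ Binomial(10, 1/2); α is the probability of landing in either tail, P(X ≤ 3) + P(X ≥ 7).
The two tails are symmetric, so α = 2·(1 + 10 + 45 + 120)/2^10 = 352/1024 = 11/32.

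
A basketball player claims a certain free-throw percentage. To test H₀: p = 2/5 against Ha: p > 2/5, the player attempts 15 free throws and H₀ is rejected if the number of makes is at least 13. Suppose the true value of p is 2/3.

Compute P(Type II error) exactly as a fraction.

β = P(fail to reject H₀ | Ha true) = P(S ≤ 12 | p = 2/3), S ~ Binomial(15, 2/3).
Adding the binomial probabilities P(S=0)+…+P(S=12) at p = 2/3 gives 13210219/14348907.

13210219/14348907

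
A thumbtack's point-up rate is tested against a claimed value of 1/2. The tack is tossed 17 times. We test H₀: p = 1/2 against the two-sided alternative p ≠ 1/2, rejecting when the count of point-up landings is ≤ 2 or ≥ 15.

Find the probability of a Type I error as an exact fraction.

77/32768

α = P(Y ≤ 2 or Y ≥ 15 | p = 1/2), Y ~ Binomial(17, 1/2).
By symmetry, α = 2·P(Y ≤ 2) = 2·(1 + 17 + 136)/131072 = 308/131072 = 77/32768.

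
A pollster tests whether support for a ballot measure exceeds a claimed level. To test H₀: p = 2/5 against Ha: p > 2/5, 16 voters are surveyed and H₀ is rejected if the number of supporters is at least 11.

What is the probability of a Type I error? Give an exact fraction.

α = P(reject H₀ | H₀ true) = P(K ≥ 11 | p = 2/5), with K ~ Binomial(16, 2/5).
Adding the binomial terms for j = 11 through 16 with p = 2/5 yields 2920824832/152587890625.

2920824832/152587890625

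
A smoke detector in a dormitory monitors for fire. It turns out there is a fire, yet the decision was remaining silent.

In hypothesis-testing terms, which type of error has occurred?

The null hypothesis here is that there is no fire.
'Remaining silent' corresponds to failing to reject H₀.
H₀ was not rejected but H₀ is false — a Type II error (false negative).

Type II error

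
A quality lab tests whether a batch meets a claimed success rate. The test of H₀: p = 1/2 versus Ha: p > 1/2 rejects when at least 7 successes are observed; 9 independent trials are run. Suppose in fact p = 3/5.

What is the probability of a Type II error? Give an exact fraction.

A Type II error is failing to reject when Ha holds: with p = 3/5, β = P(X ≤ 6).
Summing C(9,j)·(3/5)^j·(2/5)^{9-j} for j = 0..6 gives 1500416/1953125.

1500416/1953125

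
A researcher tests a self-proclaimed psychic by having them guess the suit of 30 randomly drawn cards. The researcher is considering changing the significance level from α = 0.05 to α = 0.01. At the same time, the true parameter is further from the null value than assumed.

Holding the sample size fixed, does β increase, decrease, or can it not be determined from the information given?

The first change alone would make β increase; the second alone would make β decrease. Which effect dominates depends on the magnitudes, which are not given.

Cannot be determined from the information given.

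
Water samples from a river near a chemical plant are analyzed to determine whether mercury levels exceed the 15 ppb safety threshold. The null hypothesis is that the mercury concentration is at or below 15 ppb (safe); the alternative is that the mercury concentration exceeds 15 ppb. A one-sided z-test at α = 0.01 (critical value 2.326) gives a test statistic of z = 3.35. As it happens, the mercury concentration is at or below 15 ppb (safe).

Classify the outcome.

Type I error

Since z = 3.35 > z* = 2.326, H₀ is rejected.
H₀ is true (actually the mercury concentration is at or below 15 ppb (safe)).
Rejecting a true H₀ is a Type I error.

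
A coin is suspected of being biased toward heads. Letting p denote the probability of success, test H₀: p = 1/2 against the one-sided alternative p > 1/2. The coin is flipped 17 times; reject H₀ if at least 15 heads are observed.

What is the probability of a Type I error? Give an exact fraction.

Under H₀, K ~ Binomial(17, 1/2), and α = P(K ≥ 15).
That's C(17,15) + C(17,16) + C(17,17) over 2^17, i.e. (136 + 17 + 1)/131072 = 154/131072 = 77/65536.

77/65536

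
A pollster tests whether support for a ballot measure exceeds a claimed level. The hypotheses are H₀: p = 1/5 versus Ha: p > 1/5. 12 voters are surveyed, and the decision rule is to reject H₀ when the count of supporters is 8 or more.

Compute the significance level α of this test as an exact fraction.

28381/48828125

α = P(reject H₀ | H₀ true) = P(K ≥ 8 | p = 1/5), with K ~ Binomial(12, 1/5).
P(K ≥ 8) = Σ_{j=8}^{12} C(12,j)·(1/5)^j·(4/5)^{12-j} = 28381/48828125.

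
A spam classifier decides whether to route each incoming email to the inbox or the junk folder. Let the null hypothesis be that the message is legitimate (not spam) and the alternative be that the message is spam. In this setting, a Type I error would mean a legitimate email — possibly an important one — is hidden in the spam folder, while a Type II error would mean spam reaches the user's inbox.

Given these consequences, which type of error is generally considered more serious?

The Type I consequence (a legitimate email — possibly an important one — is hidden in the spam folder) is more severe than the Type II consequence (spam reaches the user's inbox).

Type I error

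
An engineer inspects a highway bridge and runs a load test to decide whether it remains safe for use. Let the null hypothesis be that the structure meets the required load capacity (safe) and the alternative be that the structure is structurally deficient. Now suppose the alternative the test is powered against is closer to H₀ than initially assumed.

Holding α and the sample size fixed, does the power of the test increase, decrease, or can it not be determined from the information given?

It decreases.

A smaller departure from H₀ means the test statistic under Ha is distributed closer to where it would be under H₀; rejection becomes less likely.
Since power = 1 − β and β increases, power decreases.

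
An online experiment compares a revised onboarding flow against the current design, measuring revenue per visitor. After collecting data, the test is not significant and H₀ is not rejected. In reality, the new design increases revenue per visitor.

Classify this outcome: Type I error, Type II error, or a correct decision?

Type II error

The conventional null hypothesis here is that the new design has no effect on revenue per visitor.
H₀ was not rejected, but H₀ is actually false.
Failing to reject a false null hypothesis is a Type II error (false negative).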